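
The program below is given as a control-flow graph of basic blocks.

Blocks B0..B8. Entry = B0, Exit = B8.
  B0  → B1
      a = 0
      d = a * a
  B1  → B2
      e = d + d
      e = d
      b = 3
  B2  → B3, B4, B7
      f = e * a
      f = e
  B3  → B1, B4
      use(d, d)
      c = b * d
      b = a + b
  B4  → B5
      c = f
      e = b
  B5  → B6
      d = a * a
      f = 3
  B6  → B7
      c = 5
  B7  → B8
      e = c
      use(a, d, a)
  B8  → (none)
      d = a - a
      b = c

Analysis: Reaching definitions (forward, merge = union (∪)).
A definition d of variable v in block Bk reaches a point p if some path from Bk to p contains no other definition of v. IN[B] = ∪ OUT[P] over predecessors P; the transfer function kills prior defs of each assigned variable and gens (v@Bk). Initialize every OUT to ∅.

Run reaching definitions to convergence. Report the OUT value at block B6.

Converged values:
  B0: | IN={} | OUT={a@B0, d@B0}
  B1: | IN={a@B0, b@B3, c@B3, d@B0, e@B1, f@B2} | OUT={a@B0, b@B1, c@B3, d@B0, e@B1, f@B2}
  B2: | IN={a@B0, b@B1, c@B3, d@B0, e@B1, f@B2} | OUT={a@B0, b@B1, c@B3, d@B0, e@B1, f@B2}
  B3: | IN={a@B0, b@B1, c@B3, d@B0, e@B1, f@B2} | OUT={a@B0, b@B3, c@B3, d@B0, e@B1, f@B2}
  B4: | IN={a@B0, b@B1, b@B3, c@B3, d@B0, e@B1, f@B2} | OUT={a@B0, b@B1, b@B3, c@B4, d@B0, e@B4, f@B2}
  B5: | IN={a@B0, b@B1, b@B3, c@B4, d@B0, e@B4, f@B2} | OUT={a@B0, b@B1, b@B3, c@B4, d@B5, e@B4, f@B5}
  B6: | IN={a@B0, b@B1, b@B3, c@B4, d@B5, e@B4, f@B5} | OUT={a@B0, b@B1, b@B3, c@B6, d@B5, e@B4, f@B5}
  B7: | IN={a@B0, b@B1, b@B3, c@B3, c@B6, d@B0, d@B5, e@B1, e@B4, f@B2, f@B5} | OUT={a@B0, b@B1, b@B3, c@B3, c@B6, d@B0, d@B5, e@B7, f@B2, f@B5}
  B8: | IN={a@B0, b@B1, b@B3, c@B3, c@B6, d@B0, d@B5, e@B7, f@B2, f@B5} | OUT={a@B0, b@B8, c@B3, c@B6, d@B8, e@B7, f@B2, f@B5}

Merge at B6: IN[B6] = OUT[B5] = {a@B0, b@B1, b@B3, c@B4, d@B5, e@B4, f@B5}
Applying B6's transfer function to that IN value gives OUT[B6] (row B6 above).

Answer: {a@B0, b@B1, b@B3, c@B6, d@B5, e@B4, f@B5}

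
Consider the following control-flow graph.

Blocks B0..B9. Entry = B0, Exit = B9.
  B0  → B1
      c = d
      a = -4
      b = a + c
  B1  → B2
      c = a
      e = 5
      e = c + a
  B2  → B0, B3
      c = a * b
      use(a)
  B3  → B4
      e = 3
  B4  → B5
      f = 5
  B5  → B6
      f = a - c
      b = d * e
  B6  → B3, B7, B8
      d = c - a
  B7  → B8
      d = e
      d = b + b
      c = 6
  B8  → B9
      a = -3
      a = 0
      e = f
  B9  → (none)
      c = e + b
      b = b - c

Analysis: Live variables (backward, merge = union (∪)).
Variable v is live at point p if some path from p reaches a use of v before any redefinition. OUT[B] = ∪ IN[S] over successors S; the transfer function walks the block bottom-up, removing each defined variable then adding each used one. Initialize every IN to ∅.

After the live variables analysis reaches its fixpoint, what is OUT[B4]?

Fixpoint table:
  B0: | IN={d} | OUT={a, b, d}
  B1: | IN={a, b, d} | OUT={a, b, d}
  B2: | IN={a, b, d} | OUT={a, c, d}
  B3: | IN={a, c, d} | OUT={a, c, d, e}
  B4: | IN={a, c, d, e} | OUT={a, c, d, e}
  B5: | IN={a, c, d, e} | OUT={a, b, c, e, f}
  B6: | IN={a, b, c, e, f} | OUT={a, b, c, d, e, f}
  B7: | IN={b, e, f} | OUT={b, f}
  B8: | IN={b, f} | OUT={b, e}
  B9: | IN={b, e} | OUT={}

Merge at B4: OUT[B4] = IN[B5] = {a, c, d, e}

Answer: {a, c, d, e}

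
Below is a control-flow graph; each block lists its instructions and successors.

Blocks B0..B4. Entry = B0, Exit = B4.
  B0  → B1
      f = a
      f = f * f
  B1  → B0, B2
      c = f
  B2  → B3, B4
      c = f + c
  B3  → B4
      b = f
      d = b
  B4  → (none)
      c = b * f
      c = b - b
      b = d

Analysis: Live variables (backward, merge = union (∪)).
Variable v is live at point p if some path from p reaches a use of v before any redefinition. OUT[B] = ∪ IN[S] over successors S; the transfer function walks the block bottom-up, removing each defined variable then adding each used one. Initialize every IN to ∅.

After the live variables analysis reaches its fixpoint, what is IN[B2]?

Per-block solution:
  B0:  IN={a, b, d}  OUT={a, b, d, f}
  B1:  IN={a, b, d, f}  OUT={a, b, c, d, f}
  B2:  IN={b, c, d, f}  OUT={b, d, f}
  B3:  IN={f}  OUT={b, d, f}
  B4:  IN={b, d, f}  OUT={}

Merge at B2: OUT[B2] = IN[B3] ⊔ IN[B4] = {b, d, f}
Applying B2's transfer function to that OUT value gives IN[B2] (row B2 above).

Answer: {b, c, d, f}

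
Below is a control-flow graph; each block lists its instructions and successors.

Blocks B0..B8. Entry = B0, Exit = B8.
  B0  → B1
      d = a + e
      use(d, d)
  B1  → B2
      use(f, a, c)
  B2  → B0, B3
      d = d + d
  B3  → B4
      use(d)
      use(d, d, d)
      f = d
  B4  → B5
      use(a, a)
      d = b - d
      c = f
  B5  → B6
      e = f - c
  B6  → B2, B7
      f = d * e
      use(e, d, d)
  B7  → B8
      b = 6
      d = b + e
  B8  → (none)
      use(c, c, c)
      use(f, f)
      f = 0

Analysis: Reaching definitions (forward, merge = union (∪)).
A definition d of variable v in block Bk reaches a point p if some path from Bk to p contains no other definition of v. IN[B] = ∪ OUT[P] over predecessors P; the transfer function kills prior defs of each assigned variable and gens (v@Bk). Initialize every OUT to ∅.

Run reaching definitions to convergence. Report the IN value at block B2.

Per-block solution:
  B0: | IN={c@B4, d@B2, e@B5, f@B6} | OUT={c@B4, d@B0, e@B5, f@B6}
  B1: | IN={c@B4, d@B0, e@B5, f@B6} | OUT={c@B4, d@B0, e@B5, f@B6}
  B2: | IN={c@B4, d@B0, d@B4, e@B5, f@B6} | OUT={c@B4, d@B2, e@B5, f@B6}
  B3: | IN={c@B4, d@B2, e@B5, f@B6} | OUT={c@B4, d@B2, e@B5, f@B3}
  B4: | IN={c@B4, d@B2, e@B5, f@B3} | OUT={c@B4, d@B4, e@B5, f@B3}
  B5: | IN={c@B4, d@B4, e@B5, f@B3} | OUT={c@B4, d@B4, e@B5, f@B3}
  B6: | IN={c@B4, d@B4, e@B5, f@B3} | OUT={c@B4, d@B4, e@B5, f@B6}
  B7: | IN={c@B4, d@B4, e@B5, f@B6} | OUT={b@B7, c@B4, d@B7, e@B5, f@B6}
  B8: | IN={b@B7, c@B4, d@B7, e@B5, f@B6} | OUT={b@B7, c@B4, d@B7, e@B5, f@B8}

Merge at B2: IN[B2] = OUT[B1] ⊔ OUT[B6] = {c@B4, d@B0, d@B4, e@B5, f@B6}

Answer: {c@B4, d@B0, d@B4, e@B5, f@B6}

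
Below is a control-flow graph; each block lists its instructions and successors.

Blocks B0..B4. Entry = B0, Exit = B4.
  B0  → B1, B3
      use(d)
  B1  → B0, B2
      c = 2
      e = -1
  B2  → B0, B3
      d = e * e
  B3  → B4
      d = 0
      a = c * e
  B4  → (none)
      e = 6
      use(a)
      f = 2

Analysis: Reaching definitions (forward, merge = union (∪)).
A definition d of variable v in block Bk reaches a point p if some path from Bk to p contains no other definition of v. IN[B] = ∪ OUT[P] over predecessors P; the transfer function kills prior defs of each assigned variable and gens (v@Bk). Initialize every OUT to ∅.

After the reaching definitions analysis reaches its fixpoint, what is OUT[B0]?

Answer: {c@B1, d@B2, e@B1}

Trace:
Converged values:
  B0:  IN={c@B1, d@B2, e@B1}  OUT={c@B1, d@B2, e@B1}
  B1:  IN={c@B1, d@B2, e@B1}  OUT={c@B1, d@B2, e@B1}
  B2:  IN={c@B1, d@B2, e@B1}  OUT={c@B1, d@B2, e@B1}
  B3:  IN={c@B1, d@B2, e@B1}  OUT={a@B3, c@B1, d@B3, e@B1}
  B4:  IN={a@B3, c@B1, d@B3, e@B1}  OUT={a@B3, c@B1, d@B3, e@B4, f@B4}

Merge at B0 (entry node, so the boundary value {} is joined with the incoming edge(s)): IN[B0] = {} ⊔ OUT[B1] ⊔ OUT[B2] = {c@B1, d@B2, e@B1}
Applying B0's transfer function to that IN value gives OUT[B0] (row B0 above).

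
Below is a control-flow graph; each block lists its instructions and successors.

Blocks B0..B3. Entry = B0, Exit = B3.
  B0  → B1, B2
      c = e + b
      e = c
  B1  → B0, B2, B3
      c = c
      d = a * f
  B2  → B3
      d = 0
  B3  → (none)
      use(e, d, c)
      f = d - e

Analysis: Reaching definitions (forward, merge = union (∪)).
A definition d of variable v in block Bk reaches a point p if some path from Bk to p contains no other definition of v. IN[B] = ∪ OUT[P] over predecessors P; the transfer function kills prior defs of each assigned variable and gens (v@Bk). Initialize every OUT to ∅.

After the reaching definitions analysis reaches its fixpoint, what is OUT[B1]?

Per-block solution:
  B0:  IN={c@B1, d@B1, e@B0}  OUT={c@B0, d@B1, e@B0}
  B1:  IN={c@B0, d@B1, e@B0}  OUT={c@B1, d@B1, e@B0}
  B2:  IN={c@B0, c@B1, d@B1, e@B0}  OUT={c@B0, c@B1, d@B2, e@B0}
  B3:  IN={c@B0, c@B1, d@B1, d@B2, e@B0}  OUT={c@B0, c@B1, d@B1, d@B2, e@B0, f@B3}

Merge at B1: IN[B1] = OUT[B0] = {c@B0, d@B1, e@B0}
Applying B1's transfer function to that IN value gives OUT[B1] (row B1 above).

Answer: {c@B1, d@B1, e@B0}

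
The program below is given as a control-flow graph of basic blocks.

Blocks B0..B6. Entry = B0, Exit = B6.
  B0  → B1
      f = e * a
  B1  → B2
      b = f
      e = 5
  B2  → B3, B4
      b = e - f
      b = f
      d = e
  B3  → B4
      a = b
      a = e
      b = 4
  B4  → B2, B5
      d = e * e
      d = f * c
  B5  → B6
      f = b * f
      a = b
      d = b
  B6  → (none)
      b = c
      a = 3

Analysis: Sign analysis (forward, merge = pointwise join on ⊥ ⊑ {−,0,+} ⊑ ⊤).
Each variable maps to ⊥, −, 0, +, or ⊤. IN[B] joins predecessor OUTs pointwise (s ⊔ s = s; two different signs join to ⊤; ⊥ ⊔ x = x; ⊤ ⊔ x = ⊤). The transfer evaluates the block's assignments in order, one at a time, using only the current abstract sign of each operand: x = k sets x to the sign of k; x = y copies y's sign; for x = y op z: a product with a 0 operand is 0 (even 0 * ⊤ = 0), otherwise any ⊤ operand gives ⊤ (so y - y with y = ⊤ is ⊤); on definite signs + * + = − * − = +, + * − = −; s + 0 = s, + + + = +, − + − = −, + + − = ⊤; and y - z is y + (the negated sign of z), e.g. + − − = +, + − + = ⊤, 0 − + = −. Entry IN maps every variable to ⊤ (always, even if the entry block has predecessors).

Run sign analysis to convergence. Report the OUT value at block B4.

Answer: {a: ⊤, b: ⊤, c: ⊤, d: ⊤, e: +, f: ⊤}

Derivation:
Converged values:
  B0:  IN=(all ⊤)  OUT=(all ⊤)
  B1:  IN=(all ⊤)  OUT={e:+; rest ⊤}
  B2:  IN={e:+; rest ⊤}  OUT={d:+, e:+; rest ⊤}
  B3:  IN={d:+, e:+; rest ⊤}  OUT={a:+, b:+, d:+, e:+; rest ⊤}
  B4:  IN={d:+, e:+; rest ⊤}  OUT={e:+; rest ⊤}
  B5:  IN={e:+; rest ⊤}  OUT={e:+; rest ⊤}
  B6:  IN={e:+; rest ⊤}  OUT={a:+, e:+; rest ⊤}

Merge at B4: IN[B4] = OUT[B2] ⊔ OUT[B3] = {a: ⊤, b: ⊤, c: ⊤, d: +, e: +, f: ⊤}
Applying B4's transfer function to that IN value gives OUT[B4] (row B4 above).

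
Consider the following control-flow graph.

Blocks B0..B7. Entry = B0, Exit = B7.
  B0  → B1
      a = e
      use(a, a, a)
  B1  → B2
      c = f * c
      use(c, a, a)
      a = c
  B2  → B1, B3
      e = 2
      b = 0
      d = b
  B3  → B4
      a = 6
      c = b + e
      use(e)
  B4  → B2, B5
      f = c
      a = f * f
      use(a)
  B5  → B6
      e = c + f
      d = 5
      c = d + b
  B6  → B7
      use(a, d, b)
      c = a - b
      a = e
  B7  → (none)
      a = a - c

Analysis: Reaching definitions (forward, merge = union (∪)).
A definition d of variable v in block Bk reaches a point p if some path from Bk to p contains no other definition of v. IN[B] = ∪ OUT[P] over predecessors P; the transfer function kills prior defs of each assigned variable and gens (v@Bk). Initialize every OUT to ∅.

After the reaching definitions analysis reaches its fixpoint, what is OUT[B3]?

Answer: {a@B3, b@B2, c@B3, d@B2, e@B2, f@B4}

Trace:
Fixpoint table:
  B0:   IN={}   OUT={a@B0}
  B1:   IN={a@B0, a@B1, a@B4, b@B2, c@B1, c@B3, d@B2, e@B2, f@B4}   OUT={a@B1, b@B2, c@B1, d@B2, e@B2, f@B4}
  B2:   IN={a@B1, a@B4, b@B2, c@B1, c@B3, d@B2, e@B2, f@B4}   OUT={a@B1, a@B4, b@B2, c@B1, c@B3, d@B2, e@B2, f@B4}
  B3:   IN={a@B1, a@B4, b@B2, c@B1, c@B3, d@B2, e@B2, f@B4}   OUT={a@B3, b@B2, c@B3, d@B2, e@B2, f@B4}
  B4:   IN={a@B3, b@B2, c@B3, d@B2, e@B2, f@B4}   OUT={a@B4, b@B2, c@B3, d@B2, e@B2, f@B4}
  B5:   IN={a@B4, b@B2, c@B3, d@B2, e@B2, f@B4}   OUT={a@B4, b@B2, c@B5, d@B5, e@B5, f@B4}
  B6:   IN={a@B4, b@B2, c@B5, d@B5, e@B5, f@B4}   OUT={a@B6, b@B2, c@B6, d@B5, e@B5, f@B4}
  B7:   IN={a@B6, b@B2, c@B6, d@B5, e@B5, f@B4}   OUT={a@B7, b@B2, c@B6, d@B5, e@B5, f@B4}

Merge at B3: IN[B3] = OUT[B2] = {a@B1, a@B4, b@B2, c@B1, c@B3, d@B2, e@B2, f@B4}
Applying B3's transfer function to that IN value gives OUT[B3] (row B3 above).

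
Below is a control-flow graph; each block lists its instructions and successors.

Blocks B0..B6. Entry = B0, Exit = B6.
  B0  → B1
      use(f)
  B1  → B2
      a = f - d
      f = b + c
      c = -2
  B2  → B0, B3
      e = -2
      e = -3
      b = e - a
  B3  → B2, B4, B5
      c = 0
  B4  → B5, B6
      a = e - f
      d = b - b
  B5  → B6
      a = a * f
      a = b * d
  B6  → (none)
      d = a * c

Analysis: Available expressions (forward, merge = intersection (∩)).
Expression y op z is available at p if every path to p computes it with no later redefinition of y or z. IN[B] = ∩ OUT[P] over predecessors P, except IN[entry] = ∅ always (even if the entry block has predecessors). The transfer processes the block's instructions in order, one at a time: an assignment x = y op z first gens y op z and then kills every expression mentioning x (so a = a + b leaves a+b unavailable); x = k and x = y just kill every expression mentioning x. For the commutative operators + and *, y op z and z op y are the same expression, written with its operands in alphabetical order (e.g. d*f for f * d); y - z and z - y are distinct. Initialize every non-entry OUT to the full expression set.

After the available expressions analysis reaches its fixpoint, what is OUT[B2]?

Answer: {e-a}

Working:
Per-block solution:
  B0:   IN={}   OUT={}
  B1:   IN={}   OUT={}
  B2:   IN={}   OUT={e-a}
  B3:   IN={e-a}   OUT={e-a}
  B4:   IN={e-a}   OUT={b-b, e-f}
  B5:   IN={}   OUT={b*d}
  B6:   IN={}   OUT={a*c}

Merge at B2: IN[B2] = OUT[B1] ∩ OUT[B3] = {}
Applying B2's transfer function to that IN value gives OUT[B2] (row B2 above).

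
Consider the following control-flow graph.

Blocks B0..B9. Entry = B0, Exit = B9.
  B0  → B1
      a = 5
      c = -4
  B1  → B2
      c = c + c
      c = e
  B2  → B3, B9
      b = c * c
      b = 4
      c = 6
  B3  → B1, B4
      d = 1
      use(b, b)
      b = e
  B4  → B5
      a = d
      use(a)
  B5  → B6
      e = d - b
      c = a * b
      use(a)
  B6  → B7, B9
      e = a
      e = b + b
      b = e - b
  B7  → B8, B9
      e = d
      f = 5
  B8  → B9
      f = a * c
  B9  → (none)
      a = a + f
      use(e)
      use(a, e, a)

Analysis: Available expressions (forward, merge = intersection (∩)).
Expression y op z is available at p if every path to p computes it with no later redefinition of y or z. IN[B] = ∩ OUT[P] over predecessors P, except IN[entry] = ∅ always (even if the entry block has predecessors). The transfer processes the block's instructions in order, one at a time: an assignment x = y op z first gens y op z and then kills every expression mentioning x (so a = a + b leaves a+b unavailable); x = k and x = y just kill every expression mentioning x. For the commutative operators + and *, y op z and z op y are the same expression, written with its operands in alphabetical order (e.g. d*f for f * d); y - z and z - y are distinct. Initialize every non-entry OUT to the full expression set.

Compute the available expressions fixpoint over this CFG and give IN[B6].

Answer: {a*b, d-b}

Derivation:
Per-block solution:
  B0:  IN={}  OUT={}
  B1:  IN={}  OUT={}
  B2:  IN={}  OUT={}
  B3:  IN={}  OUT={}
  B4:  IN={}  OUT={}
  B5:  IN={}  OUT={a*b, d-b}
  B6:  IN={a*b, d-b}  OUT={}
  B7:  IN={}  OUT={}
  B8:  IN={}  OUT={a*c}
  B9:  IN={}  OUT={}

Merge at B6: IN[B6] = OUT[B5] = {a*b, d-b}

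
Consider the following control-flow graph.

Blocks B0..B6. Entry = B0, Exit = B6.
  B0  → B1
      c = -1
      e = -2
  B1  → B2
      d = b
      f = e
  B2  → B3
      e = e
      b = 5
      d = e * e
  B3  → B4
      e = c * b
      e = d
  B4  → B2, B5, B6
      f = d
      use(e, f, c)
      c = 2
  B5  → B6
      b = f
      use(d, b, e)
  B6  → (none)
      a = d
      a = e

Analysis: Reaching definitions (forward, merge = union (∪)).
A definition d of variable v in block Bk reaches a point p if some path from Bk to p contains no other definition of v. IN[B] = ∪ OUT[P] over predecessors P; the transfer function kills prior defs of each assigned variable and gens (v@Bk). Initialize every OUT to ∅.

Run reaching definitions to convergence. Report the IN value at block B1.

Converged values:
  B0:  IN={}  OUT={c@B0, e@B0}
  B1:  IN={c@B0, e@B0}  OUT={c@B0, d@B1, e@B0, f@B1}
  B2:  IN={b@B2, c@B0, c@B4, d@B1, d@B2, e@B0, e@B3, f@B1, f@B4}  OUT={b@B2, c@B0, c@B4, d@B2, e@B2, f@B1, f@B4}
  B3:  IN={b@B2, c@B0, c@B4, d@B2, e@B2, f@B1, f@B4}  OUT={b@B2, c@B0, c@B4, d@B2, e@B3, f@B1, f@B4}
  B4:  IN={b@B2, c@B0, c@B4, d@B2, e@B3, f@B1, f@B4}  OUT={b@B2, c@B4, d@B2, e@B3, f@B4}
  B5:  IN={b@B2, c@B4, d@B2, e@B3, f@B4}  OUT={b@B5, c@B4, d@B2, e@B3, f@B4}
  B6:  IN={b@B2, b@B5, c@B4, d@B2, e@B3, f@B4}  OUT={a@B6, b@B2, b@B5, c@B4, d@B2, e@B3, f@B4}

Merge at B1: IN[B1] = OUT[B0] = {c@B0, e@B0}

Answer: {c@B0, e@B0}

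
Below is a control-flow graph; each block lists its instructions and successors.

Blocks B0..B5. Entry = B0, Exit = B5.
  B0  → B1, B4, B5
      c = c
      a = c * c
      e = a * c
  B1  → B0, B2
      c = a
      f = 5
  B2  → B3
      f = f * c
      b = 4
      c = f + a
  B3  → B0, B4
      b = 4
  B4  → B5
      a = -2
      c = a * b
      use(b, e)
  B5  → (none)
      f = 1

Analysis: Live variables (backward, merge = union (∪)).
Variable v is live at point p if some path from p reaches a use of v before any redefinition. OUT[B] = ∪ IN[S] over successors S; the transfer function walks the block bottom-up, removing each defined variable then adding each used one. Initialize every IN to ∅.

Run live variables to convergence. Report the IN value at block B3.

Answer: {c, e}

Working:
Per-block solution:
  B0:   IN={b, c}   OUT={a, b, e}
  B1:   IN={a, b, e}   OUT={a, b, c, e, f}
  B2:   IN={a, c, e, f}   OUT={c, e}
  B3:   IN={c, e}   OUT={b, c, e}
  B4:   IN={b, e}   OUT={}
  B5:   IN={}   OUT={}

Merge at B3: OUT[B3] = IN[B0] ⊔ IN[B4] = {b, c, e}
Applying B3's transfer function to that OUT value gives IN[B3] (row B3 above).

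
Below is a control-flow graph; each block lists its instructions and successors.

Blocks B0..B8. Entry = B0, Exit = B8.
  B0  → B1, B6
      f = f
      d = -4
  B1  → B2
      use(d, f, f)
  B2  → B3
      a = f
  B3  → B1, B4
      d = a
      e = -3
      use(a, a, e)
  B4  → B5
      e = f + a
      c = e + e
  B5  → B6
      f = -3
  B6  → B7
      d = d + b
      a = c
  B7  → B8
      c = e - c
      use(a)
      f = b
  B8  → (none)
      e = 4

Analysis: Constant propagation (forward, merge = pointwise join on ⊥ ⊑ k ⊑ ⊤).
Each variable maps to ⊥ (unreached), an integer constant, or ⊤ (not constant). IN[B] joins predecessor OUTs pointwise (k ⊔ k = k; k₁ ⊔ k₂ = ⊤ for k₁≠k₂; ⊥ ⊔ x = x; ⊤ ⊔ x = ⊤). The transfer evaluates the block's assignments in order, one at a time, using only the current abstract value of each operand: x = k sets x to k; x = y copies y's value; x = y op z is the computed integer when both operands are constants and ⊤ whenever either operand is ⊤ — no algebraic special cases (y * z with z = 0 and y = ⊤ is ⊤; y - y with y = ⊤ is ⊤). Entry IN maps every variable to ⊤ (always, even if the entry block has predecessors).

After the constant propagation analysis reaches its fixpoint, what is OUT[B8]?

Converged values:
  B0:  IN=(all ⊤)  OUT={d:-4; rest ⊤}
  B1:  IN=(all ⊤)  OUT=(all ⊤)
  B2:  IN=(all ⊤)  OUT=(all ⊤)
  B3:  IN=(all ⊤)  OUT={e:-3; rest ⊤}
  B4:  IN={e:-3; rest ⊤}  OUT=(all ⊤)
  B5:  IN=(all ⊤)  OUT={f:-3; rest ⊤}
  B6:  IN=(all ⊤)  OUT=(all ⊤)
  B7:  IN=(all ⊤)  OUT=(all ⊤)
  B8:  IN=(all ⊤)  OUT={e:4; rest ⊤}

Merge at B8: IN[B8] = OUT[B7] = {a: ⊤, b: ⊤, c: ⊤, d: ⊤, e: ⊤, f: ⊤}
Applying B8's transfer function to that IN value gives OUT[B8] (row B8 above).

Answer: {a: ⊤, b: ⊤, c: ⊤, d: ⊤, e: 4, f: ⊤}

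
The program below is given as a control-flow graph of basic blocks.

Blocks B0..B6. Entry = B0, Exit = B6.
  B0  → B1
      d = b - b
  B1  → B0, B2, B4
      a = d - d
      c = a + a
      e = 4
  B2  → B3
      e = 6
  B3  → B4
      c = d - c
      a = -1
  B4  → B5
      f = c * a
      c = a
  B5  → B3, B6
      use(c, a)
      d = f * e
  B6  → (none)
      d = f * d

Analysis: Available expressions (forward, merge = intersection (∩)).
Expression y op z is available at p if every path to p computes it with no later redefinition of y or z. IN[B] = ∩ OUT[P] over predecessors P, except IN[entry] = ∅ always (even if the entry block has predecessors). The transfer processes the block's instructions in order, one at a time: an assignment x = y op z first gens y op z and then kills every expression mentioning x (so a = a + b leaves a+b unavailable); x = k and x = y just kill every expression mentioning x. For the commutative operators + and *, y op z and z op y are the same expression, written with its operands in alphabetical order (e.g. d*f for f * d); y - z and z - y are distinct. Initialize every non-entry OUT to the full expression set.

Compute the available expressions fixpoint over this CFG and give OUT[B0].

Answer: {b-b}

Derivation:
Fixpoint table:
  B0:  IN={}  OUT={b-b}
  B1:  IN={b-b}  OUT={a+a, b-b, d-d}
  B2:  IN={a+a, b-b, d-d}  OUT={a+a, b-b, d-d}
  B3:  IN={b-b}  OUT={b-b}
  B4:  IN={b-b}  OUT={b-b}
  B5:  IN={b-b}  OUT={b-b, e*f}
  B6:  IN={b-b, e*f}  OUT={b-b, e*f}

Merge at B0 (entry node, so the boundary value {} is joined with the incoming edge(s)): IN[B0] = {} ∩ OUT[B1] = {}
Applying B0's transfer function to that IN value gives OUT[B0] (row B0 above).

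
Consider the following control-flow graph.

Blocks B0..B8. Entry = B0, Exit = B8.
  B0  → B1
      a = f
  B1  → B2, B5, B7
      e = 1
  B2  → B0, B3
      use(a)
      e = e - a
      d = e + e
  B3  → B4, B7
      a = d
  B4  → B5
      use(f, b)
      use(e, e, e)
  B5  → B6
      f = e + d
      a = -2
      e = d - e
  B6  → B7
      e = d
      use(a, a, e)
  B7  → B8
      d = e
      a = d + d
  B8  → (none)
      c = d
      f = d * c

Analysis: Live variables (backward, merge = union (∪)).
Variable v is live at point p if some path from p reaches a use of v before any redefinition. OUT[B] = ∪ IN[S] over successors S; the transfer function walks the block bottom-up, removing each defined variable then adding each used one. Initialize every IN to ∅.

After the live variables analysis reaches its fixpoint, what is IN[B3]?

Converged values:
  B0: | IN={b, d, f} | OUT={a, b, d, f}
  B1: | IN={a, b, d, f} | OUT={a, b, d, e, f}
  B2: | IN={a, b, e, f} | OUT={b, d, e, f}
  B3: | IN={b, d, e, f} | OUT={b, d, e, f}
  B4: | IN={b, d, e, f} | OUT={d, e}
  B5: | IN={d, e} | OUT={a, d}
  B6: | IN={a, d} | OUT={e}
  B7: | IN={e} | OUT={d}
  B8: | IN={d} | OUT={}

Merge at B3: OUT[B3] = IN[B4] ⊔ IN[B7] = {b, d, e, f}
Applying B3's transfer function to that OUT value gives IN[B3] (row B3 above).

Answer: {b, d, e, f}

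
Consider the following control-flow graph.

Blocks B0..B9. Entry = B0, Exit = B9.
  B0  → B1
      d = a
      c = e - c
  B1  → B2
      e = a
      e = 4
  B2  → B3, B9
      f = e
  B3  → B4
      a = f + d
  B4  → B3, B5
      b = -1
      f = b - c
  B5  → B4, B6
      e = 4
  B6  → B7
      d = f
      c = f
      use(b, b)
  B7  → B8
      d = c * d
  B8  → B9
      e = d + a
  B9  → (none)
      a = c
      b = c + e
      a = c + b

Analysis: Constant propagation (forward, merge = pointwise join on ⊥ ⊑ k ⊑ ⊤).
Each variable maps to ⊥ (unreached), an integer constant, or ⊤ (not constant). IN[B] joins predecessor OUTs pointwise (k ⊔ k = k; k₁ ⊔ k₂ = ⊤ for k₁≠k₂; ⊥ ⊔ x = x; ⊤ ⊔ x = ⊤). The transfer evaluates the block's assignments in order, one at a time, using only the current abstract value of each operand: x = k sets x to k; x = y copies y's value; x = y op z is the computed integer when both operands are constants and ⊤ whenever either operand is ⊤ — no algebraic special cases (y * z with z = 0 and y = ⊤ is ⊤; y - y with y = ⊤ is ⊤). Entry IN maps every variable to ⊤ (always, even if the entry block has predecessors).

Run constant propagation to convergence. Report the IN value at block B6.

Per-block solution:
  B0:  IN=(all ⊤)  OUT=(all ⊤)
  B1:  IN=(all ⊤)  OUT={e:4; rest ⊤}
  B2:  IN={e:4; rest ⊤}  OUT={e:4, f:4; rest ⊤}
  B3:  IN={e:4; rest ⊤}  OUT={e:4; rest ⊤}
  B4:  IN={e:4; rest ⊤}  OUT={b:-1, e:4; rest ⊤}
  B5:  IN={b:-1, e:4; rest ⊤}  OUT={b:-1, e:4; rest ⊤}
  B6:  IN={b:-1, e:4; rest ⊤}  OUT={b:-1, e:4; rest ⊤}
  B7:  IN={b:-1, e:4; rest ⊤}  OUT={b:-1, e:4; rest ⊤}
  B8:  IN={b:-1, e:4; rest ⊤}  OUT={b:-1; rest ⊤}
  B9:  IN=(all ⊤)  OUT=(all ⊤)

Merge at B6: IN[B6] = OUT[B5] = {a: ⊤, b: -1, c: ⊤, d: ⊤, e: 4, f: ⊤}

Answer: {a: ⊤, b: -1, c: ⊤, d: ⊤, e: 4, f: ⊤}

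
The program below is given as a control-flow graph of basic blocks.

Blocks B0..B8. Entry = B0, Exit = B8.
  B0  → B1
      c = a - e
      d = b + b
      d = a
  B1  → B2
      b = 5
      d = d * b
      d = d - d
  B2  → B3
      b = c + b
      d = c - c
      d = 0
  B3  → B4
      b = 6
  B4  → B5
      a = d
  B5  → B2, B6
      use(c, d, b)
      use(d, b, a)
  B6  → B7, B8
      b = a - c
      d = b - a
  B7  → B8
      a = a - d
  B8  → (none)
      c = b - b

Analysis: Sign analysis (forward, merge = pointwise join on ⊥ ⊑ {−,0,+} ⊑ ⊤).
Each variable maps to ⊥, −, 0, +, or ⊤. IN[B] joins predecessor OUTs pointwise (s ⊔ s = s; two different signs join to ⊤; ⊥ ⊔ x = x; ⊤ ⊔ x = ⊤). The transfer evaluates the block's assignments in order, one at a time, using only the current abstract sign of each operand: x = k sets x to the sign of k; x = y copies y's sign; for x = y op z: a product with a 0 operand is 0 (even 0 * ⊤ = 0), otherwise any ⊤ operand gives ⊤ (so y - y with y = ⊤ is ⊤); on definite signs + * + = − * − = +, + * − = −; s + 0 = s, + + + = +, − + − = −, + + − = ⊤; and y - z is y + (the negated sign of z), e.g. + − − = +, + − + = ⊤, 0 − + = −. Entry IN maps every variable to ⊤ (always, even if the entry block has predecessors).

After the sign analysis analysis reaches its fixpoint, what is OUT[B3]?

Answer: {a: ⊤, b: +, c: ⊤, d: 0, e: ⊤, f: ⊤}

Derivation:
Fixpoint table:
  B0: | IN=(all ⊤) | OUT=(all ⊤)
  B1: | IN=(all ⊤) | OUT={b:+; rest ⊤}
  B2: | IN={b:+; rest ⊤} | OUT={d:0; rest ⊤}
  B3: | IN={d:0; rest ⊤} | OUT={b:+, d:0; rest ⊤}
  B4: | IN={b:+, d:0; rest ⊤} | OUT={a:0, b:+, d:0; rest ⊤}
  B5: | IN={a:0, b:+, d:0; rest ⊤} | OUT={a:0, b:+, d:0; rest ⊤}
  B6: | IN={a:0, b:+, d:0; rest ⊤} | OUT={a:0; rest ⊤}
  B7: | IN={a:0; rest ⊤} | OUT=(all ⊤)
  B8: | IN=(all ⊤) | OUT=(all ⊤)

Merge at B3: IN[B3] = OUT[B2] = {a: ⊤, b: ⊤, c: ⊤, d: 0, e: ⊤, f: ⊤}
Applying B3's transfer function to that IN value gives OUT[B3] (row B3 above).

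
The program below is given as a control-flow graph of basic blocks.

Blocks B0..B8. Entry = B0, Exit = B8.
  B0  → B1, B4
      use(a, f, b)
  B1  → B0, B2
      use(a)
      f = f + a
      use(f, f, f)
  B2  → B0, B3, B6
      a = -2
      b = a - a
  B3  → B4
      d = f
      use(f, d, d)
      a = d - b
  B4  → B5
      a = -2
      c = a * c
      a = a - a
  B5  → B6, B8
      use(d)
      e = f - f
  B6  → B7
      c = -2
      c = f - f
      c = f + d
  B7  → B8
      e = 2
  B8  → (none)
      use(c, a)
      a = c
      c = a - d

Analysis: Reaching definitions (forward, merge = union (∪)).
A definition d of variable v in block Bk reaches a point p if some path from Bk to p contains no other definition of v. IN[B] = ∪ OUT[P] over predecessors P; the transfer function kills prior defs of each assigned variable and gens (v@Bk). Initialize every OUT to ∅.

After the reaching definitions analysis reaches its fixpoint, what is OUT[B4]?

Answer: {a@B4, b@B2, c@B4, d@B3, f@B1}

Trace:
Fixpoint table:
  B0: | IN={a@B2, b@B2, f@B1} | OUT={a@B2, b@B2, f@B1}
  B1: | IN={a@B2, b@B2, f@B1} | OUT={a@B2, b@B2, f@B1}
  B2: | IN={a@B2, b@B2, f@B1} | OUT={a@B2, b@B2, f@B1}
  B3: | IN={a@B2, b@B2, f@B1} | OUT={a@B3, b@B2, d@B3, f@B1}
  B4: | IN={a@B2, a@B3, b@B2, d@B3, f@B1} | OUT={a@B4, b@B2, c@B4, d@B3, f@B1}
  B5: | IN={a@B4, b@B2, c@B4, d@B3, f@B1} | OUT={a@B4, b@B2, c@B4, d@B3, e@B5, f@B1}
  B6: | IN={a@B2, a@B4, b@B2, c@B4, d@B3, e@B5, f@B1} | OUT={a@B2, a@B4, b@B2, c@B6, d@B3, e@B5, f@B1}
  B7: | IN={a@B2, a@B4, b@B2, c@B6, d@B3, e@B5, f@B1} | OUT={a@B2, a@B4, b@B2, c@B6, d@B3, e@B7, f@B1}
  B8: | IN={a@B2, a@B4, b@B2, c@B4, c@B6, d@B3, e@B5, e@B7, f@B1} | OUT={a@B8, b@B2, c@B8, d@B3, e@B5, e@B7, f@B1}

Merge at B4: IN[B4] = OUT[B0] ⊔ OUT[B3] = {a@B2, a@B3, b@B2, d@B3, f@B1}
Applying B4's transfer function to that IN value gives OUT[B4] (row B4 above).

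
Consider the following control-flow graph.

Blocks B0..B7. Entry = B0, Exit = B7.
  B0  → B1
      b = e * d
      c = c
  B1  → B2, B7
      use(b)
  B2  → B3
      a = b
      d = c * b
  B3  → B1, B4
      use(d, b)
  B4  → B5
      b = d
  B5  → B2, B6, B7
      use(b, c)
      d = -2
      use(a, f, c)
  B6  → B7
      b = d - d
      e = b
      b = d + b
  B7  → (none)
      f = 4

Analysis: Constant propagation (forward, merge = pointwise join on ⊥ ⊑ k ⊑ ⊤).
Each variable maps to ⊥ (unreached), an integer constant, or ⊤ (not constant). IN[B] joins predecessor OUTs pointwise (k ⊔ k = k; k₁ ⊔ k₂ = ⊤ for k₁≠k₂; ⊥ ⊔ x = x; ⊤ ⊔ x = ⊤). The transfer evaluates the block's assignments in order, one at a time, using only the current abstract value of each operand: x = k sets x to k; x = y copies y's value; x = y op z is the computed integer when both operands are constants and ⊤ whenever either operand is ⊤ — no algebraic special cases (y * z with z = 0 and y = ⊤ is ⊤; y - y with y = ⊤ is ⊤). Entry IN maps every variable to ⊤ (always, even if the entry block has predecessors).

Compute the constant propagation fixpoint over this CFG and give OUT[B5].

Answer: {a: ⊤, b: ⊤, c: ⊤, d: -2, e: ⊤, f: ⊤}

Derivation:
Fixpoint table:
  B0:   IN=(all ⊤)   OUT=(all ⊤)
  B1:   IN=(all ⊤)   OUT=(all ⊤)
  B2:   IN=(all ⊤)   OUT=(all ⊤)
  B3:   IN=(all ⊤)   OUT=(all ⊤)
  B4:   IN=(all ⊤)   OUT=(all ⊤)
  B5:   IN=(all ⊤)   OUT={d:-2; rest ⊤}
  B6:   IN={d:-2; rest ⊤}   OUT={b:-2, d:-2, e:0; rest ⊤}
  B7:   IN=(all ⊤)   OUT={f:4; rest ⊤}

Merge at B5: IN[B5] = OUT[B4] = {a: ⊤, b: ⊤, c: ⊤, d: ⊤, e: ⊤, f: ⊤}
Applying B5's transfer function to that IN value gives OUT[B5] (row B5 above).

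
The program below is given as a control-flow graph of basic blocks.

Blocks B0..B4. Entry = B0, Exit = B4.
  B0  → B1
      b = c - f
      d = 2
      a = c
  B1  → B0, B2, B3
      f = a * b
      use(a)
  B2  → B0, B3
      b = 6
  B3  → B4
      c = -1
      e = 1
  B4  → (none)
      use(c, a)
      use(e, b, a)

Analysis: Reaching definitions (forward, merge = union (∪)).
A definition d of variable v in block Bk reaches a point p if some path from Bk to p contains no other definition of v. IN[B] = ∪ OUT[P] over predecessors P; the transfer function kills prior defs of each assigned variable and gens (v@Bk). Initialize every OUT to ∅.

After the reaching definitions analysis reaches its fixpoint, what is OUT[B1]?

Answer: {a@B0, b@B0, d@B0, f@B1}

Working:
Converged values:
  B0:   IN={a@B0, b@B0, b@B2, d@B0, f@B1}   OUT={a@B0, b@B0, d@B0, f@B1}
  B1:   IN={a@B0, b@B0, d@B0, f@B1}   OUT={a@B0, b@B0, d@B0, f@B1}
  B2:   IN={a@B0, b@B0, d@B0, f@B1}   OUT={a@B0, b@B2, d@B0, f@B1}
  B3:   IN={a@B0, b@B0, b@B2, d@B0, f@B1}   OUT={a@B0, b@B0, b@B2, c@B3, d@B0, e@B3, f@B1}
  B4:   IN={a@B0, b@B0, b@B2, c@B3, d@B0, e@B3, f@B1}   OUT={a@B0, b@B0, b@B2, c@B3, d@B0, e@B3, f@B1}

Merge at B1: IN[B1] = OUT[B0] = {a@B0, b@B0, d@B0, f@B1}
Applying B1's transfer function to that IN value gives OUT[B1] (row B1 above).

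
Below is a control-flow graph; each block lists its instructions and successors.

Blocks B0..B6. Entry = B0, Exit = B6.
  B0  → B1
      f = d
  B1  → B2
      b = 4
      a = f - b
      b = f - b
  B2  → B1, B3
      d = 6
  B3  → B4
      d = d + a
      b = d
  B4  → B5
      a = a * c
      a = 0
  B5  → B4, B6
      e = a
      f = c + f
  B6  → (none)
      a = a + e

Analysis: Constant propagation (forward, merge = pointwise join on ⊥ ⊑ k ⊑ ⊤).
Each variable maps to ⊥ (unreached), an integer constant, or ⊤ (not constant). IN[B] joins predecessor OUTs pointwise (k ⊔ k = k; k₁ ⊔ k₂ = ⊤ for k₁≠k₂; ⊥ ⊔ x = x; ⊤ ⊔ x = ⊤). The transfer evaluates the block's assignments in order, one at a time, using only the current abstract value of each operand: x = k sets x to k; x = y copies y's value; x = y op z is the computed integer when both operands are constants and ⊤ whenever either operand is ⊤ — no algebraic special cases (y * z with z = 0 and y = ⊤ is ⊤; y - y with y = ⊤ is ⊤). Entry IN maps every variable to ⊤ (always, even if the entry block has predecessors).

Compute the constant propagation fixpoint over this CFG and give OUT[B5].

Per-block solution:
  B0:  IN=(all ⊤)  OUT=(all ⊤)
  B1:  IN=(all ⊤)  OUT=(all ⊤)
  B2:  IN=(all ⊤)  OUT={d:6; rest ⊤}
  B3:  IN={d:6; rest ⊤}  OUT=(all ⊤)
  B4:  IN=(all ⊤)  OUT={a:0; rest ⊤}
  B5:  IN={a:0; rest ⊤}  OUT={a:0, e:0; rest ⊤}
  B6:  IN={a:0, e:0; rest ⊤}  OUT={a:0, e:0; rest ⊤}

Merge at B5: IN[B5] = OUT[B4] = {a: 0, b: ⊤, c: ⊤, d: ⊤, e: ⊤, f: ⊤}
Applying B5's transfer function to that IN value gives OUT[B5] (row B5 above).

Answer: {a: 0, b: ⊤, c: ⊤, d: ⊤, e: 0, f: ⊤}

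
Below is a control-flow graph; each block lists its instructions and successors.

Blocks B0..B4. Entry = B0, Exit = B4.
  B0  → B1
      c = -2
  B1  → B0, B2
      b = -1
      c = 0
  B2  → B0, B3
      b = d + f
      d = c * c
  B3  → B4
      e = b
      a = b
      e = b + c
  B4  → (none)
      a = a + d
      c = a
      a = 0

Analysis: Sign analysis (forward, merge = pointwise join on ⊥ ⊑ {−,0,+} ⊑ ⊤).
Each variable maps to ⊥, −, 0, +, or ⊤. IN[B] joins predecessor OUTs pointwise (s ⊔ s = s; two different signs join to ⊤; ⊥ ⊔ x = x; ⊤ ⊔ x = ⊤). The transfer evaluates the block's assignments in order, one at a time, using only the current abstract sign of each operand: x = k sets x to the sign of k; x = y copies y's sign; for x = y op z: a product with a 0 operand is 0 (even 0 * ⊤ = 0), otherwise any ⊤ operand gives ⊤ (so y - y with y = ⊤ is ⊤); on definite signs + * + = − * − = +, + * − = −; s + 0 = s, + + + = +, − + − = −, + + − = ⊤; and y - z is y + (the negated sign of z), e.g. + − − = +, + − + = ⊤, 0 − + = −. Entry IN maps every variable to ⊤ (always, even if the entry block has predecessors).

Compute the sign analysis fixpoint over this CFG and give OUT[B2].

Answer: {a: ⊤, b: ⊤, c: 0, d: 0, e: ⊤, f: ⊤}

Derivation:
Fixpoint table:
  B0:   IN=(all ⊤)   OUT={c:-; rest ⊤}
  B1:   IN={c:-; rest ⊤}   OUT={b:-, c:0; rest ⊤}
  B2:   IN={b:-, c:0; rest ⊤}   OUT={c:0, d:0; rest ⊤}
  B3:   IN={c:0, d:0; rest ⊤}   OUT={c:0, d:0; rest ⊤}
  B4:   IN={c:0, d:0; rest ⊤}   OUT={a:0, d:0; rest ⊤}

Merge at B2: IN[B2] = OUT[B1] = {a: ⊤, b: -, c: 0, d: ⊤, e: ⊤, f: ⊤}
Applying B2's transfer function to that IN value gives OUT[B2] (row B2 above).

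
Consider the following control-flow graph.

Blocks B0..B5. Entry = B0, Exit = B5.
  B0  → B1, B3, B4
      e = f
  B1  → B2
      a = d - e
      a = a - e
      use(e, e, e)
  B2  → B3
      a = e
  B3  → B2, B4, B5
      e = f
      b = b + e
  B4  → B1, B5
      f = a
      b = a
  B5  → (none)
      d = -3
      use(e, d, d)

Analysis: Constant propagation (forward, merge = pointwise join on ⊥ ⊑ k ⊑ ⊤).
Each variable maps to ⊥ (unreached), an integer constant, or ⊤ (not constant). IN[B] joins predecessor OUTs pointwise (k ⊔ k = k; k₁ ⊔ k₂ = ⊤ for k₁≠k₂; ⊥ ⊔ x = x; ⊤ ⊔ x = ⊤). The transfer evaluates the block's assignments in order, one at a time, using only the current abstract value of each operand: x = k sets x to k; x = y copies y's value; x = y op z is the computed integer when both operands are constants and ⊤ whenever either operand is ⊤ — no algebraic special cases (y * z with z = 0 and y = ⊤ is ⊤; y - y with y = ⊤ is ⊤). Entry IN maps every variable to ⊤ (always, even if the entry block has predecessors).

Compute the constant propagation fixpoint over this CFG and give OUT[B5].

Fixpoint table:
  B0:   IN=(all ⊤)   OUT=(all ⊤)
  B1:   IN=(all ⊤)   OUT=(all ⊤)
  B2:   IN=(all ⊤)   OUT=(all ⊤)
  B3:   IN=(all ⊤)   OUT=(all ⊤)
  B4:   IN=(all ⊤)   OUT=(all ⊤)
  B5:   IN=(all ⊤)   OUT={d:-3; rest ⊤}

Merge at B5: IN[B5] = OUT[B3] ⊔ OUT[B4] = {a: ⊤, b: ⊤, c: ⊤, d: ⊤, e: ⊤, f: ⊤}
Applying B5's transfer function to that IN value gives OUT[B5] (row B5 above).

Answer: {a: ⊤, b: ⊤, c: ⊤, d: -3, e: ⊤, f: ⊤}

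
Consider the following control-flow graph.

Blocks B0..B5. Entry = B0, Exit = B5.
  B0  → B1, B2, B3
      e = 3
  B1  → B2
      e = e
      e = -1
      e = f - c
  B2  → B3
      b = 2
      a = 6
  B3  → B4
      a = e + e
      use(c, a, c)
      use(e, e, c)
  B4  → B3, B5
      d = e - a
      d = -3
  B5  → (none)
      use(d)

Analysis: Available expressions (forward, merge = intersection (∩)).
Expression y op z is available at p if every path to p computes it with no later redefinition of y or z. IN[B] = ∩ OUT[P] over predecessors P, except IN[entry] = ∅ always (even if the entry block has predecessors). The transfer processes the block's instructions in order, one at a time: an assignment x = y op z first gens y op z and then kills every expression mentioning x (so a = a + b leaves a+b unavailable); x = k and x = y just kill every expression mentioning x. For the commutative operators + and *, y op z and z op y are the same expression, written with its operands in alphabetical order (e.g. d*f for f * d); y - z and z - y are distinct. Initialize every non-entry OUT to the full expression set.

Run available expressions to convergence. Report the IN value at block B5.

Per-block solution:
  B0:  IN={}  OUT={}
  B1:  IN={}  OUT={f-c}
  B2:  IN={}  OUT={}
  B3:  IN={}  OUT={e+e}
  B4:  IN={e+e}  OUT={e+e, e-a}
  B5:  IN={e+e, e-a}  OUT={e+e, e-a}

Merge at B5: IN[B5] = OUT[B4] = {e+e, e-a}

Answer: {e+e, e-a}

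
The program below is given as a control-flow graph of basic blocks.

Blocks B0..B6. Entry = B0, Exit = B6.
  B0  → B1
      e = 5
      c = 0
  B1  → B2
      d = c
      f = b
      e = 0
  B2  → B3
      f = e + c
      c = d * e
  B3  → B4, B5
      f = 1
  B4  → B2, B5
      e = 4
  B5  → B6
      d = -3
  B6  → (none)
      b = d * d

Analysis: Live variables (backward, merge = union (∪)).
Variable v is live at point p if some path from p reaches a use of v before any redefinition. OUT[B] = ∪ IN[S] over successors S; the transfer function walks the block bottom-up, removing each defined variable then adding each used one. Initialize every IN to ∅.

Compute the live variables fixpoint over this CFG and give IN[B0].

Answer: {b}

Trace:
Fixpoint table:
  B0:  IN={b}  OUT={b, c}
  B1:  IN={b, c}  OUT={c, d, e}
  B2:  IN={c, d, e}  OUT={c, d}
  B3:  IN={c, d}  OUT={c, d}
  B4:  IN={c, d}  OUT={c, d, e}
  B5:  IN={}  OUT={d}
  B6:  IN={d}  OUT={}

Merge at B0: OUT[B0] = IN[B1] = {b, c}
Applying B0's transfer function to that OUT value gives IN[B0] (row B0 above).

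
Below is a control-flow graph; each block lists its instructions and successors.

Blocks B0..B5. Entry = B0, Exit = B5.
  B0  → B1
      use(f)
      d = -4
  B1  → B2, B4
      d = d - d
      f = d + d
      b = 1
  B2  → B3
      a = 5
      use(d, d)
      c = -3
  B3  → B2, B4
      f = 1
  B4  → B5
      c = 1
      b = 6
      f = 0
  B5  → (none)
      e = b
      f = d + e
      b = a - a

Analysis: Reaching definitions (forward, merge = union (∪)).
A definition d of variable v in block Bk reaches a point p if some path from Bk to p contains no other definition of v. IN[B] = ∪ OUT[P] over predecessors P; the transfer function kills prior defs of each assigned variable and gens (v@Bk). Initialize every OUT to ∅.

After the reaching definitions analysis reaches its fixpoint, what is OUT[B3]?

Answer: {a@B2, b@B1, c@B2, d@B1, f@B3}

Derivation:
Fixpoint table:
  B0: | IN={} | OUT={d@B0}
  B1: | IN={d@B0} | OUT={b@B1, d@B1, f@B1}
  B2: | IN={a@B2, b@B1, c@B2, d@B1, f@B1, f@B3} | OUT={a@B2, b@B1, c@B2, d@B1, f@B1, f@B3}
  B3: | IN={a@B2, b@B1, c@B2, d@B1, f@B1, f@B3} | OUT={a@B2, b@B1, c@B2, d@B1, f@B3}
  B4: | IN={a@B2, b@B1, c@B2, d@B1, f@B1, f@B3} | OUT={a@B2, b@B4, c@B4, d@B1, f@B4}
  B5: | IN={a@B2, b@B4, c@B4, d@B1, f@B4} | OUT={a@B2, b@B5, c@B4, d@B1, e@B5, f@B5}

Merge at B3: IN[B3] = OUT[B2] = {a@B2, b@B1, c@B2, d@B1, f@B1, f@B3}
Applying B3's transfer function to that IN value gives OUT[B3] (row B3 above).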